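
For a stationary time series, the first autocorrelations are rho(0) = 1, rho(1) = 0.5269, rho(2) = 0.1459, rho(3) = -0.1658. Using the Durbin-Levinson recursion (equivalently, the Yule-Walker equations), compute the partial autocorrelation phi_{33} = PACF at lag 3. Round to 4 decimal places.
\phi_{33} = -0.2300

The PACF at lag k is phi_{kk}, the last component of the solution
to the Yule-Walker system G_k phi = r_k where
  (G_k)_{ij} = rho(|i - j|), (r_k)_i = rho(i), i,j = 1..k.
Equivalently, Durbin-Levinson gives phi_{kk} iteratively:
  phi_{11} = rho(1)
  phi_{kk} = [rho(k) - sum_{j=1..k-1} phi_{k-1,j} rho(k-j)]
            / [1 - sum_{j=1..k-1} phi_{k-1,j} rho(j)],
  phi_{k,j} = phi_{k-1,j} - phi_{kk} phi_{k-1,k-j},  j = 1..k-1.
Step k = 1:
  phi_11 = rho(1) = 0.5269.
Step k = 2:
  phi_22 = [rho(2) - phi_11 rho(1)] / [1 - phi_11 rho(1)] = [0.1459 - (0.5269)(0.5269)] / [1 - (0.5269)(0.5269)]
         = -0.13172361 / 0.72237639 = -0.182348.
  Update: phi_21 = phi_11 - phi_22 phi_11 = 0.5269 - (-0.182348)(0.5269) = 0.622979.
Step k = 3:
  phi_33 = [rho(3) - phi_21 rho(2) - phi_22 rho(1)] / [1 - phi_21 rho(1) - phi_22 rho(2)]
    numerator   = -0.1658 - (0.622979)(0.1459) - (-0.182348)(0.5269) = -0.16061367
    denominator = 1 - (0.622979)(0.5269) - (-0.182348)(0.1459) = 0.6983569
  phi_33 = -0.16061367 / 0.6983569 = -0.23.
Therefore phi_{33} = -0.2300.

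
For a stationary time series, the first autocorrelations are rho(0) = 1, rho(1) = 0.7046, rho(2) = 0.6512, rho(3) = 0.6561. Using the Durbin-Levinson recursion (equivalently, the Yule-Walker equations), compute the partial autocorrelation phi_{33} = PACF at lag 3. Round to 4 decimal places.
\phi_{33} = 0.2670

The PACF at lag k is phi_{kk}, the last component of the solution
to the Yule-Walker system G_k phi = r_k where
  (G_k)_{ij} = rho(|i - j|), (r_k)_i = rho(i), i,j = 1..k.
Equivalently, Durbin-Levinson gives phi_{kk} iteratively:
  phi_{11} = rho(1)
  phi_{kk} = [rho(k) - sum_{j=1..k-1} phi_{k-1,j} rho(k-j)]
            / [1 - sum_{j=1..k-1} phi_{k-1,j} rho(j)],
  phi_{k,j} = phi_{k-1,j} - phi_{kk} phi_{k-1,k-j},  j = 1..k-1.
Step k = 1:
  phi_11 = rho(1) = 0.7046.
Step k = 2:
  phi_22 = [rho(2) - phi_11 rho(1)] / [1 - phi_11 rho(1)] = [0.6512 - (0.7046)(0.7046)] / [1 - (0.7046)(0.7046)]
         = 0.15473884 / 0.50353884 = 0.307303.
  Update: phi_21 = phi_11 - phi_22 phi_11 = 0.7046 - (0.307303)(0.7046) = 0.488075.
Step k = 3:
  phi_33 = [rho(3) - phi_21 rho(2) - phi_22 rho(1)] / [1 - phi_21 rho(1) - phi_22 rho(2)]
    numerator   = 0.6561 - (0.488075)(0.6512) - (0.307303)(0.7046) = 0.12174039
    denominator = 1 - (0.488075)(0.7046) - (0.307303)(0.6512) = 0.45598718
  phi_33 = 0.12174039 / 0.45598718 = 0.267.
Therefore phi_{33} = 0.2670.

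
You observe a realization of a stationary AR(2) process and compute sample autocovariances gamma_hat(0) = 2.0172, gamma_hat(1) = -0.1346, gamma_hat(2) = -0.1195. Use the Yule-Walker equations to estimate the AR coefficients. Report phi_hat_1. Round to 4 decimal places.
\hat\phi_{1} = -0.0710

The Yule-Walker equations for an AR(p) process read, in matrix form,
  Gamma_p phi = r_p,   with   (Gamma_p)_{ij} = gamma(|i - j|),
                       (r_p)_i = gamma(i),   i,j = 1..p.
Substitute the sample gammas (Toeplitz matrix and right-hand side of size 2):
  Gamma_p = [[2.0172, -0.1346], [-0.1346, 2.0172]]
  r_p     = [-0.1346, -0.1195]
Written out:
  2.0172 phi_1 - 0.1346 phi_2 = -0.1346
  -0.1346 phi_1 + 2.0172 phi_2 = -0.1195
Solve by Cramer's rule:
  det = gamma(0)^2 - gamma(1)^2 = (2.0172)^2 - (-0.1346)^2 = 4.06909584 - 0.01811716 = 4.05097868
  phi_hat_1 = [gamma(1) gamma(0) - gamma(1) gamma(2)] / det = [(-0.1346)(2.0172) - (-0.1346)(-0.1195)] / 4.05097868 = -0.28759982 / 4.05097868 = -0.071
  phi_hat_2 = [gamma(0) gamma(2) - gamma(1)^2] / det = [(2.0172)(-0.1195) - (-0.1346)^2] / 4.05097868 = -0.25917256 / 4.05097868 = -0.064
So phi_hat = [-0.0710, -0.0640].
Therefore phi_hat_1 = -0.0710.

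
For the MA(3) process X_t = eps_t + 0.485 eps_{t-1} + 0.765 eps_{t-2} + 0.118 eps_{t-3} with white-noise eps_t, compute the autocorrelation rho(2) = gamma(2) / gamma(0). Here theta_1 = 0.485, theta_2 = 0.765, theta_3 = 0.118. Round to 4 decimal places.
\rho(2) = 0.4482

For an MA(q) process with theta_0 = 1, the autocovariance is
  gamma(k) = sigma^2 * sum_{i=0..q-k} theta_i * theta_{i+k},
and rho(k) = gamma(k) / gamma(0). Sigma^2 cancels.
  numerator   = (1)*(0.765) + (0.485)*(0.118) = 0.82223.
  denominator = (1)^2 + (0.485)^2 + (0.765)^2 + (0.118)^2 = 1.834374.
  rho(2) = 0.82223 / 1.834374 = 0.4482.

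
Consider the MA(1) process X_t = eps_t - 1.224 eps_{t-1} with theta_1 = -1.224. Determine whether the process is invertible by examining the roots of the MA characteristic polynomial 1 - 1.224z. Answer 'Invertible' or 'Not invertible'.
\text{Not invertible}

The MA(q) characteristic polynomial is P(z) = 1 - 1.224z.
Invertibility requires all roots to lie outside the unit circle, i.e. |z| > 1 for every root.
This is linear in z: 1 + (-1.224) z = 0  =>  z = -1/(-1.224) = 0.816993,  |z| = 0.816993.
Moduli of all roots: 0.8170.
All moduli strictly greater than 1? No.
Verdict: Not invertible.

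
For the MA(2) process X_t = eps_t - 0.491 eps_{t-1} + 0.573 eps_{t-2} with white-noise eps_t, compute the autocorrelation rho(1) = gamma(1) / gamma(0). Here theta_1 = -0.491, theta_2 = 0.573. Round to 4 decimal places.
\rho(1) = -0.4921

For an MA(q) process with theta_0 = 1, the autocovariance is
  gamma(k) = sigma^2 * sum_{i=0..q-k} theta_i * theta_{i+k},
and rho(k) = gamma(k) / gamma(0). Sigma^2 cancels.
  numerator   = (1)*(-0.491) + (-0.491)*(0.573) = -0.772343.
  denominator = (1)^2 + (-0.491)^2 + (0.573)^2 = 1.56941.
  rho(1) = -0.772343 / 1.56941 = -0.4921.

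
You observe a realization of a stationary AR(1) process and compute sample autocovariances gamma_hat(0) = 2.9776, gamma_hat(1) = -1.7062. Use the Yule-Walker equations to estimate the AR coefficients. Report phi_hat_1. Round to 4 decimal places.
\hat\phi_{1} = -0.5730

The Yule-Walker equations for an AR(p) process read, in matrix form,
  Gamma_p phi = r_p,   with   (Gamma_p)_{ij} = gamma(|i - j|),
                       (r_p)_i = gamma(i),   i,j = 1..p.
Substitute the sample gammas (Toeplitz matrix and right-hand side of size 1):
  Gamma_p = [[2.9776]]
  r_p     = [-1.7062]
With p = 1 this is the single equation gamma(0) phi_1 = gamma(1):
  phi_hat_1 = gamma(1) / gamma(0) = -1.7062 / 2.9776 = -0.5730.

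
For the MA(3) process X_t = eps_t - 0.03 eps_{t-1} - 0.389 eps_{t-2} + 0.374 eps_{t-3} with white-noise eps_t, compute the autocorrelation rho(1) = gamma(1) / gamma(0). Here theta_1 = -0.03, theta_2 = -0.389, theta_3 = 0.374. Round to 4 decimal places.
\rho(1) = -0.1268

For an MA(q) process with theta_0 = 1, the autocovariance is
  gamma(k) = sigma^2 * sum_{i=0..q-k} theta_i * theta_{i+k},
and rho(k) = gamma(k) / gamma(0). Sigma^2 cancels.
  numerator   = (1)*(-0.03) + (-0.03)*(-0.389) + (-0.389)*(0.374) = -0.163816.
  denominator = (1)^2 + (-0.03)^2 + (-0.389)^2 + (0.374)^2 = 1.292097.
  rho(1) = -0.163816 / 1.292097 = -0.1268.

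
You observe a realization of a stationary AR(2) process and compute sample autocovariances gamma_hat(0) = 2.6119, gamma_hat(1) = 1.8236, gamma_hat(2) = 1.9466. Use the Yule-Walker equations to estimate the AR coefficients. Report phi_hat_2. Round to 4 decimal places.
\hat\phi_{2} = 0.5030

The Yule-Walker equations for an AR(p) process read, in matrix form,
  Gamma_p phi = r_p,   with   (Gamma_p)_{ij} = gamma(|i - j|),
                       (r_p)_i = gamma(i),   i,j = 1..p.
Substitute the sample gammas (Toeplitz matrix and right-hand side of size 2):
  Gamma_p = [[2.6119, 1.8236], [1.8236, 2.6119]]
  r_p     = [1.8236, 1.9466]
Written out:
  2.6119 phi_1 + 1.8236 phi_2 = 1.8236
  1.8236 phi_1 + 2.6119 phi_2 = 1.9466
Solve by Cramer's rule:
  det = gamma(0)^2 - gamma(1)^2 = (2.6119)^2 - (1.8236)^2 = 6.82202161 - 3.32551696 = 3.49650465
  phi_hat_1 = [gamma(1) gamma(0) - gamma(1) gamma(2)] / det = [(1.8236)(2.6119) - (1.8236)(1.9466)] / 3.49650465 = 1.21324108 / 3.49650465 = 0.347
  phi_hat_2 = [gamma(0) gamma(2) - gamma(1)^2] / det = [(2.6119)(1.9466) - (1.8236)^2] / 3.49650465 = 1.75880758 / 3.49650465 = 0.503
So phi_hat = [0.3470, 0.5030].
Therefore phi_hat_2 = 0.5030.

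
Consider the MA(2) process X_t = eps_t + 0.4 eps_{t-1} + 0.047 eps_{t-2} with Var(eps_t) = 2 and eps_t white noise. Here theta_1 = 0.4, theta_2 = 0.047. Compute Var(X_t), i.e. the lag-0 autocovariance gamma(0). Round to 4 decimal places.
\gamma(0) = 2.3244

For an MA(q) process X_t = eps_t + sum_i theta_i eps_{t-i} with
Var(eps_t) = sigma^2, the variance is
  gamma(0) = sigma^2 * (1 + sum_i theta_i^2).
  sum_i theta_i^2 = (0.4)^2 + (0.047)^2 = 0.16 + 0.002209 = 0.162209.
  gamma(0) = 2 * (1 + 0.162209) = 2 * 1.162209 = 2.324418, which rounds to 2.3244.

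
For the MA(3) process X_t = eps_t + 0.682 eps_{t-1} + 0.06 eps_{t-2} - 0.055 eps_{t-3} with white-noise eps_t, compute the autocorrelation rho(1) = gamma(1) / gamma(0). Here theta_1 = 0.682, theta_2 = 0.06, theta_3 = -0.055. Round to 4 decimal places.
\rho(1) = 0.4890

For an MA(q) process with theta_0 = 1, the autocovariance is
  gamma(k) = sigma^2 * sum_{i=0..q-k} theta_i * theta_{i+k},
and rho(k) = gamma(k) / gamma(0). Sigma^2 cancels.
  numerator   = (1)*(0.682) + (0.682)*(0.06) + (0.06)*(-0.055) = 0.71962.
  denominator = (1)^2 + (0.682)^2 + (0.06)^2 + (-0.055)^2 = 1.471749.
  rho(1) = 0.71962 / 1.471749 = 0.4890.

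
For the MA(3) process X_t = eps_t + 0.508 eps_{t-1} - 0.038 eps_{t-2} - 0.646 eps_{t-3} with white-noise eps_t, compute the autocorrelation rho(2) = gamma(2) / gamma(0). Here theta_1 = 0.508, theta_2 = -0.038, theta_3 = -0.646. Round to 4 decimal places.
\rho(2) = -0.2184

For an MA(q) process with theta_0 = 1, the autocovariance is
  gamma(k) = sigma^2 * sum_{i=0..q-k} theta_i * theta_{i+k},
and rho(k) = gamma(k) / gamma(0). Sigma^2 cancels.
  numerator   = (1)*(-0.038) + (0.508)*(-0.646) = -0.366168.
  denominator = (1)^2 + (0.508)^2 + (-0.038)^2 + (-0.646)^2 = 1.676824.
  rho(2) = -0.366168 / 1.676824 = -0.2184.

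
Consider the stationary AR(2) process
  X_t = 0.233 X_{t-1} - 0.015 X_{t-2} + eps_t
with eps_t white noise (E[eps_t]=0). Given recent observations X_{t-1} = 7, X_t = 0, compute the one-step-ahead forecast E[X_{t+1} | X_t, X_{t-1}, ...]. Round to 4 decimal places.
E[X_{t+1} \mid \mathcal F_t] = -0.1050

For an AR(p) model X_t = c + sum_i phi_i X_{t-i} + eps_t, the
one-step-ahead conditional mean is
  E[X_{t+1} | X_t, ...] = c + sum_i phi_i X_{t+1-i}.
Substitute known values:
  E[X_{t+1} | ...] = (0.233) * (0) + (-0.015) * (7)
                   = -0.1050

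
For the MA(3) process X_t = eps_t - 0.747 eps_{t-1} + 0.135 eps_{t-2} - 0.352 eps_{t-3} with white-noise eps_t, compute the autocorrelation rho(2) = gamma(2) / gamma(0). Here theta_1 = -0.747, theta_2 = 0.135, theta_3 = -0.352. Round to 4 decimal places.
\rho(2) = 0.2341

For an MA(q) process with theta_0 = 1, the autocovariance is
  gamma(k) = sigma^2 * sum_{i=0..q-k} theta_i * theta_{i+k},
and rho(k) = gamma(k) / gamma(0). Sigma^2 cancels.
  numerator   = (1)*(0.135) + (-0.747)*(-0.352) = 0.397944.
  denominator = (1)^2 + (-0.747)^2 + (0.135)^2 + (-0.352)^2 = 1.700138.
  rho(2) = 0.397944 / 1.700138 = 0.2341.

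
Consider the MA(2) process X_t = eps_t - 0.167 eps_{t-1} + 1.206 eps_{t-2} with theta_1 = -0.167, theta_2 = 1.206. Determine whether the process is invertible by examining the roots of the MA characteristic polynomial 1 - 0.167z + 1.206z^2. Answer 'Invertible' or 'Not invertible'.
\text{Not invertible}

The MA(q) characteristic polynomial is P(z) = 1 - 0.167z + 1.206z^2.
Invertibility requires all roots to lie outside the unit circle, i.e. |z| > 1 for every root.
Set 1 + (-0.167) z + (1.206) z^2 = 0, i.e. a z^2 + b z + c = 0 with a = 1.206, b = -0.167, c = 1.
Discriminant D = b^2 - 4ac = (-0.167)^2 - 4*(1.206)*1 = 0.027889 - (4.824) = -4.796111.
D < 0, so the roots are the complex-conjugate pair z = (-b +/- i sqrt(-D)) / (2a) = 0.0692 +/- 0.908i.
For a conjugate pair |z|^2 = z * conj(z) = (product of roots) = c/a = 1/(1.206) = 0.829187, so |z| = sqrt(0.829187) = 0.9106 for both roots.
Moduli of all roots: 0.9106, 0.9106.
All moduli strictly greater than 1? No.
Verdict: Not invertible.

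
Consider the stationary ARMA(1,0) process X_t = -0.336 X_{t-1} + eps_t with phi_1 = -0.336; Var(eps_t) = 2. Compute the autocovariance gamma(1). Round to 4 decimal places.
\gamma(1) = -0.7575

Multiply the model equation by X_{t-k} and take expectations. With theta_0 = psi_0 = 1 and psi_j the MA(infinity) weights, this gives
  gamma(k) - sum_i phi_i gamma(k-i) = c_k,
  c_k = sigma^2 * sum_{j=k..q} theta_j psi_{j-k}   (c_k = 0 for k > q),
using gamma(-m) = gamma(m).
Pure AR (q = 0): c_0 = sigma^2 = 2, c_k = 0 for k >= 1.
Equations for k = 0 and k = 1 (AR order 1):
  gamma(0) = phi_1 gamma(1) + c_0
  gamma(1) = phi_1 gamma(0) + c_1
Substituting the second into the first: gamma(0) (1 - phi_1^2) = c_0 + phi_1 c_1, so
  gamma(0) = c_0 / (1 - phi_1^2) = 2 / (1 - (-0.336)^2) = 2 / 0.887104 = 2.254527.
  gamma(1) = phi_1 gamma(0) = (-0.336)(2.254527) = -0.757521.
Therefore gamma(1) = -0.7575 (to 4 decimal places).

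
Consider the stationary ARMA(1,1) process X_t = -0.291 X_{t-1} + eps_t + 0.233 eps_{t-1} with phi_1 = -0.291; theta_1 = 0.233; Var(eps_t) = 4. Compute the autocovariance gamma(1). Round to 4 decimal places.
\gamma(1) = -0.2363

Multiply the model equation by X_{t-k} and take expectations. With theta_0 = psi_0 = 1 and psi_j the MA(infinity) weights, this gives
  gamma(k) - sum_i phi_i gamma(k-i) = c_k,
  c_k = sigma^2 * sum_{j=k..q} theta_j psi_{j-k}   (c_k = 0 for k > q),
using gamma(-m) = gamma(m).
psi-weights needed (psi_j = theta_j + sum_i phi_i psi_{j-i}):
  psi_1 = theta_1 + phi_1 = 0.233 + (-0.291) = -0.058
Right-hand sides:
  c_0 = sigma^2 (1 + theta_1 psi_1) = 4 * (1 + (0.233)(-0.058)) = 4 * 0.986486 = 3.945944
  c_1 = sigma^2 theta_1 = 4 * (0.233) = 0.932
  c_2 = 0
Equations for k = 0 and k = 1 (AR order 1):
  gamma(0) = phi_1 gamma(1) + c_0
  gamma(1) = phi_1 gamma(0) + c_1
Substituting the second into the first: gamma(0) (1 - phi_1^2) = c_0 + phi_1 c_1, so
  gamma(0) = (c_0 + phi_1 c_1) / (1 - phi_1^2) = (3.945944 + (-0.291)(0.932)) / (1 - (-0.291)^2) = 3.674732 / 0.915319 = 4.014701.
  gamma(1) = phi_1 gamma(0) + c_1 = (-0.291)(4.014701) + (0.932) = -0.236278.
Therefore gamma(1) = -0.2363 (to 4 decimal places).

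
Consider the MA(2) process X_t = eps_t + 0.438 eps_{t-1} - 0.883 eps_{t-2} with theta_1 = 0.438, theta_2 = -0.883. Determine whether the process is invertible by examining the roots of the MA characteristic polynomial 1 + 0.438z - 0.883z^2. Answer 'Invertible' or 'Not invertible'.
\text{Not invertible}

The MA(q) characteristic polynomial is P(z) = 1 + 0.438z - 0.883z^2.
Invertibility requires all roots to lie outside the unit circle, i.e. |z| > 1 for every root.
Set 1 + (0.438) z + (-0.883) z^2 = 0, i.e. a z^2 + b z + c = 0 with a = -0.883, b = 0.438, c = 1.
Discriminant D = b^2 - 4ac = (0.438)^2 - 4*(-0.883)*1 = 0.191844 - (-3.532) = 3.723844.
D >= 0, so the roots are real: z = (-b +/- sqrt(D)) / (2a) = (-0.438 +/- 1.929726) / (-1.766).
  z_1 = (-0.438 + 1.929726) / (-1.766) = -0.8447,   |z_1| = 0.8447.
  z_2 = (-0.438 - 1.929726) / (-1.766) = 1.3407,   |z_2| = 1.3407.
Moduli of all roots: 0.8447, 1.3407.
All moduli strictly greater than 1? No.
Verdict: Not invertible.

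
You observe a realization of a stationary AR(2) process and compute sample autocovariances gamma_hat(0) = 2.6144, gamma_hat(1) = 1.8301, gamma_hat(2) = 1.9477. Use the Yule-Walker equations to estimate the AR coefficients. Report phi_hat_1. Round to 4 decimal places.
\hat\phi_{1} = 0.3500

The Yule-Walker equations for an AR(p) process read, in matrix form,
  Gamma_p phi = r_p,   with   (Gamma_p)_{ij} = gamma(|i - j|),
                       (r_p)_i = gamma(i),   i,j = 1..p.
Substitute the sample gammas (Toeplitz matrix and right-hand side of size 2):
  Gamma_p = [[2.6144, 1.8301], [1.8301, 2.6144]]
  r_p     = [1.8301, 1.9477]
Written out:
  2.6144 phi_1 + 1.8301 phi_2 = 1.8301
  1.8301 phi_1 + 2.6144 phi_2 = 1.9477
Solve by Cramer's rule:
  det = gamma(0)^2 - gamma(1)^2 = (2.6144)^2 - (1.8301)^2 = 6.83508736 - 3.34926601 = 3.48582135
  phi_hat_1 = [gamma(1) gamma(0) - gamma(1) gamma(2)] / det = [(1.8301)(2.6144) - (1.8301)(1.9477)] / 3.48582135 = 1.22012767 / 3.48582135 = 0.35
  phi_hat_2 = [gamma(0) gamma(2) - gamma(1)^2] / det = [(2.6144)(1.9477) - (1.8301)^2] / 3.48582135 = 1.74280087 / 3.48582135 = 0.5
So phi_hat = [0.3500, 0.5000].
Therefore phi_hat_1 = 0.3500.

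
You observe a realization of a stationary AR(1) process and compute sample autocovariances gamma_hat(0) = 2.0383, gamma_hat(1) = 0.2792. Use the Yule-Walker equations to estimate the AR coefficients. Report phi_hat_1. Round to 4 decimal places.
\hat\phi_{1} = 0.1370

The Yule-Walker equations for an AR(p) process read, in matrix form,
  Gamma_p phi = r_p,   with   (Gamma_p)_{ij} = gamma(|i - j|),
                       (r_p)_i = gamma(i),   i,j = 1..p.
Substitute the sample gammas (Toeplitz matrix and right-hand side of size 1):
  Gamma_p = [[2.0383]]
  r_p     = [0.2792]
With p = 1 this is the single equation gamma(0) phi_1 = gamma(1):
  phi_hat_1 = gamma(1) / gamma(0) = 0.2792 / 2.0383 = 0.1370.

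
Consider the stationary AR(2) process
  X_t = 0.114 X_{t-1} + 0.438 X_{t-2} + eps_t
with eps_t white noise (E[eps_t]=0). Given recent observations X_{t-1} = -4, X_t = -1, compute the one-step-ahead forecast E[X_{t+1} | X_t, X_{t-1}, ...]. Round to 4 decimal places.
E[X_{t+1} \mid \mathcal F_t] = -1.8660

For an AR(p) model X_t = c + sum_i phi_i X_{t-i} + eps_t, the
one-step-ahead conditional mean is
  E[X_{t+1} | X_t, ...] = c + sum_i phi_i X_{t+1-i}.
Substitute known values:
  E[X_{t+1} | ...] = (0.114) * (-1) + (0.438) * (-4)
                   = -1.8660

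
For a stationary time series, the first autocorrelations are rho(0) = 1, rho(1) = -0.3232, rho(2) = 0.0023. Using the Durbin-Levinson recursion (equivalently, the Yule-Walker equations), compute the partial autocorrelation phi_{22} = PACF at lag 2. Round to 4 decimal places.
\phi_{22} = -0.1141

The PACF at lag k is phi_{kk}, the last component of the solution
to the Yule-Walker system G_k phi = r_k where
  (G_k)_{ij} = rho(|i - j|), (r_k)_i = rho(i), i,j = 1..k.
Equivalently, Durbin-Levinson gives phi_{kk} iteratively:
  phi_{11} = rho(1)
  phi_{kk} = [rho(k) - sum_{j=1..k-1} phi_{k-1,j} rho(k-j)]
            / [1 - sum_{j=1..k-1} phi_{k-1,j} rho(j)],
  phi_{k,j} = phi_{k-1,j} - phi_{kk} phi_{k-1,k-j},  j = 1..k-1.
Step k = 1:
  phi_11 = rho(1) = -0.3232.
Step k = 2:
  phi_22 = [rho(2) - phi_11 rho(1)] / [1 - phi_11 rho(1)] = [0.0023 - (-0.3232)(-0.3232)] / [1 - (-0.3232)(-0.3232)]
         = -0.10215824 / 0.89554176 = -0.1141.
Therefore phi_{22} = -0.1141.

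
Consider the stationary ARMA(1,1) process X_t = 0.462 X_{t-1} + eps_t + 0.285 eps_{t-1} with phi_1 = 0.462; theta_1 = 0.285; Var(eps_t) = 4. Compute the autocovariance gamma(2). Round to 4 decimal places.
\gamma(2) = 1.9862

Multiply the model equation by X_{t-k} and take expectations. With theta_0 = psi_0 = 1 and psi_j the MA(infinity) weights, this gives
  gamma(k) - sum_i phi_i gamma(k-i) = c_k,
  c_k = sigma^2 * sum_{j=k..q} theta_j psi_{j-k}   (c_k = 0 for k > q),
using gamma(-m) = gamma(m).
psi-weights needed (psi_j = theta_j + sum_i phi_i psi_{j-i}):
  psi_1 = theta_1 + phi_1 = 0.285 + (0.462) = 0.747
Right-hand sides:
  c_0 = sigma^2 (1 + theta_1 psi_1) = 4 * (1 + (0.285)(0.747)) = 4 * 1.212895 = 4.85158
  c_1 = sigma^2 theta_1 = 4 * (0.285) = 1.14
  c_2 = 0
Equations for k = 0 and k = 1 (AR order 1):
  gamma(0) = phi_1 gamma(1) + c_0
  gamma(1) = phi_1 gamma(0) + c_1
Substituting the second into the first: gamma(0) (1 - phi_1^2) = c_0 + phi_1 c_1, so
  gamma(0) = (c_0 + phi_1 c_1) / (1 - phi_1^2) = (4.85158 + (0.462)(1.14)) / (1 - (0.462)^2) = 5.37826 / 0.786556 = 6.837733.
  gamma(1) = phi_1 gamma(0) + c_1 = (0.462)(6.837733) + (1.14) = 4.299033.
For k = 2 (> q): gamma(2) = phi_1 gamma(1) = (0.462)(4.299033) = 1.986153.
Therefore gamma(2) = 1.9862 (to 4 decimal places).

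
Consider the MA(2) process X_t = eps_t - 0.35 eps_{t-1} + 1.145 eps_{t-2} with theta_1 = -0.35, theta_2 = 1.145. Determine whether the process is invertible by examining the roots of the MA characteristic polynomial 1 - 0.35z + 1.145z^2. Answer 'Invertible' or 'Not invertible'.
\text{Not invertible}

The MA(q) characteristic polynomial is P(z) = 1 - 0.35z + 1.145z^2.
Invertibility requires all roots to lie outside the unit circle, i.e. |z| > 1 for every root.
Set 1 + (-0.35) z + (1.145) z^2 = 0, i.e. a z^2 + b z + c = 0 with a = 1.145, b = -0.35, c = 1.
Discriminant D = b^2 - 4ac = (-0.35)^2 - 4*(1.145)*1 = 0.1225 - (4.58) = -4.4575.
D < 0, so the roots are the complex-conjugate pair z = (-b +/- i sqrt(-D)) / (2a) = 0.1528 +/- 0.922i.
For a conjugate pair |z|^2 = z * conj(z) = (product of roots) = c/a = 1/(1.145) = 0.873362, so |z| = sqrt(0.873362) = 0.9345 for both roots.
Moduli of all roots: 0.9345, 0.9345.
All moduli strictly greater than 1? No.
Verdict: Not invertible.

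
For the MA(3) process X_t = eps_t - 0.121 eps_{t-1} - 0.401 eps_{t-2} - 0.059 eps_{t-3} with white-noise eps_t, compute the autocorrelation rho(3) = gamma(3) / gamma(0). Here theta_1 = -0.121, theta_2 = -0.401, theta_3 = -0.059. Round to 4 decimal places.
\rho(3) = -0.0500

For an MA(q) process with theta_0 = 1, the autocovariance is
  gamma(k) = sigma^2 * sum_{i=0..q-k} theta_i * theta_{i+k},
and rho(k) = gamma(k) / gamma(0). Sigma^2 cancels.
  numerator   = (1)*(-0.059) = -0.059.
  denominator = (1)^2 + (-0.121)^2 + (-0.401)^2 + (-0.059)^2 = 1.178923.
  rho(3) = -0.059 / 1.178923 = -0.0500.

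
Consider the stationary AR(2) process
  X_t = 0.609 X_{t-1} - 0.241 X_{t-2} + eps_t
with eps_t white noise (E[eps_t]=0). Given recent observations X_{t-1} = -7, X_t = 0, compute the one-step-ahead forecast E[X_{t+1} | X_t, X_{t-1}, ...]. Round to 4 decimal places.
E[X_{t+1} \mid \mathcal F_t] = 1.6870

For an AR(p) model X_t = c + sum_i phi_i X_{t-i} + eps_t, the
one-step-ahead conditional mean is
  E[X_{t+1} | X_t, ...] = c + sum_i phi_i X_{t+1-i}.
Substitute known values:
  E[X_{t+1} | ...] = (0.609) * (0) + (-0.241) * (-7)
                   = 1.6870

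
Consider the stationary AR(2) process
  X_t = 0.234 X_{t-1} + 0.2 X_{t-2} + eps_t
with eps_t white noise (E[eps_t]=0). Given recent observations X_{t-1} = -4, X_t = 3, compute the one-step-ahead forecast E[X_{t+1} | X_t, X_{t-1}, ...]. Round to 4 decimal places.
E[X_{t+1} \mid \mathcal F_t] = -0.0980

For an AR(p) model X_t = c + sum_i phi_i X_{t-i} + eps_t, the
one-step-ahead conditional mean is
  E[X_{t+1} | X_t, ...] = c + sum_i phi_i X_{t+1-i}.
Substitute known values:
  E[X_{t+1} | ...] = (0.234) * (3) + (0.2) * (-4)
                   = -0.0980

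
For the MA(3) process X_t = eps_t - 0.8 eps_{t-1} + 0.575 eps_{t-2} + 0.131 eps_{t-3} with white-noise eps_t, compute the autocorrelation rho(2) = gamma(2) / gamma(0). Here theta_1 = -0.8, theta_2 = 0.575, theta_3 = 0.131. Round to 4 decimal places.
\rho(2) = 0.2365

For an MA(q) process with theta_0 = 1, the autocovariance is
  gamma(k) = sigma^2 * sum_{i=0..q-k} theta_i * theta_{i+k},
and rho(k) = gamma(k) / gamma(0). Sigma^2 cancels.
  numerator   = (1)*(0.575) + (-0.8)*(0.131) = 0.4702.
  denominator = (1)^2 + (-0.8)^2 + (0.575)^2 + (0.131)^2 = 1.987786.
  rho(2) = 0.4702 / 1.987786 = 0.2365.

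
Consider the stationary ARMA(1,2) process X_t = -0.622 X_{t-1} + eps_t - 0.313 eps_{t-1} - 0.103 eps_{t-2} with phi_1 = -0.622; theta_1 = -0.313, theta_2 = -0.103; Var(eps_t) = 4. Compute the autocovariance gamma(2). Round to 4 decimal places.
\gamma(2) = 3.6056

Multiply the model equation by X_{t-k} and take expectations. With theta_0 = psi_0 = 1 and psi_j the MA(infinity) weights, this gives
  gamma(k) - sum_i phi_i gamma(k-i) = c_k,
  c_k = sigma^2 * sum_{j=k..q} theta_j psi_{j-k}   (c_k = 0 for k > q),
using gamma(-m) = gamma(m).
psi-weights needed (psi_j = theta_j + sum_i phi_i psi_{j-i}):
  psi_1 = theta_1 + phi_1 = -0.313 + (-0.622) = -0.935
  psi_2 = theta_2 + phi_1 psi_1 = -0.103 + (-0.622)(-0.935) = 0.47857
Right-hand sides:
  c_0 = sigma^2 (1 + theta_1 psi_1 + theta_2 psi_2) = 4 * (1 + (-0.313)(-0.935) + (-0.103)(0.47857)) = 4 * 1.243362 = 4.973449
  c_1 = sigma^2 (theta_1 + theta_2 psi_1) = 4 * (-0.313 + (-0.103)(-0.935)) = -0.86678
  c_2 = sigma^2 theta_2 = 4 * (-0.103) = -0.412
Equations for k = 0 and k = 1 (AR order 1):
  gamma(0) = phi_1 gamma(1) + c_0
  gamma(1) = phi_1 gamma(0) + c_1
Substituting the second into the first: gamma(0) (1 - phi_1^2) = c_0 + phi_1 c_1, so
  gamma(0) = (c_0 + phi_1 c_1) / (1 - phi_1^2) = (4.973449 + (-0.622)(-0.86678)) / (1 - (-0.622)^2) = 5.512586 / 0.613116 = 8.991098.
  gamma(1) = phi_1 gamma(0) + c_1 = (-0.622)(8.991098) + (-0.86678) = -6.459243.
For k = 2: gamma(2) = phi_1 gamma(1) + c_2
  = (-0.622)(-6.459243) + (-0.412) = 3.605649.
Therefore gamma(2) = 3.6056 (to 4 decimal places).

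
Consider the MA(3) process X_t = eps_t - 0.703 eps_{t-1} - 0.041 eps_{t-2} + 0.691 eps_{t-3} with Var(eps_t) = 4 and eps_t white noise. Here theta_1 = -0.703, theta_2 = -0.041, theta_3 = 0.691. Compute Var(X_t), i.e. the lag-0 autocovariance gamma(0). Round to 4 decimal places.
\gamma(0) = 7.8935

For an MA(q) process X_t = eps_t + sum_i theta_i eps_{t-i} with
Var(eps_t) = sigma^2, the variance is
  gamma(0) = sigma^2 * (1 + sum_i theta_i^2).
  sum_i theta_i^2 = (-0.703)^2 + (-0.041)^2 + (0.691)^2 = 0.494209 + 0.001681 + 0.477481 = 0.973371.
  gamma(0) = 4 * (1 + 0.973371) = 4 * 1.973371 = 7.893484, which rounds to 7.8935.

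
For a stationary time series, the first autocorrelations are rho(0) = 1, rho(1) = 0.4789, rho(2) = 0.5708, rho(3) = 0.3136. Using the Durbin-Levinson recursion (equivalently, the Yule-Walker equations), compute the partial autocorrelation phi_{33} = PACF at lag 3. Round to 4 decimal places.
\phi_{33} = -0.0821

The PACF at lag k is phi_{kk}, the last component of the solution
to the Yule-Walker system G_k phi = r_k where
  (G_k)_{ij} = rho(|i - j|), (r_k)_i = rho(i), i,j = 1..k.
Equivalently, Durbin-Levinson gives phi_{kk} iteratively:
  phi_{11} = rho(1)
  phi_{kk} = [rho(k) - sum_{j=1..k-1} phi_{k-1,j} rho(k-j)]
            / [1 - sum_{j=1..k-1} phi_{k-1,j} rho(j)],
  phi_{k,j} = phi_{k-1,j} - phi_{kk} phi_{k-1,k-j},  j = 1..k-1.
Step k = 1:
  phi_11 = rho(1) = 0.4789.
Step k = 2:
  phi_22 = [rho(2) - phi_11 rho(1)] / [1 - phi_11 rho(1)] = [0.5708 - (0.4789)(0.4789)] / [1 - (0.4789)(0.4789)]
         = 0.34145479 / 0.77065479 = 0.443071.
  Update: phi_21 = phi_11 - phi_22 phi_11 = 0.4789 - (0.443071)(0.4789) = 0.266713.
Step k = 3:
  phi_33 = [rho(3) - phi_21 rho(2) - phi_22 rho(1)] / [1 - phi_21 rho(1) - phi_22 rho(2)]
    numerator   = 0.3136 - (0.266713)(0.5708) - (0.443071)(0.4789) = -0.05082665
    denominator = 1 - (0.266713)(0.4789) - (0.443071)(0.5708) = 0.61936607
  phi_33 = -0.05082665 / 0.61936607 = -0.0821.
Therefore phi_{33} = -0.0821.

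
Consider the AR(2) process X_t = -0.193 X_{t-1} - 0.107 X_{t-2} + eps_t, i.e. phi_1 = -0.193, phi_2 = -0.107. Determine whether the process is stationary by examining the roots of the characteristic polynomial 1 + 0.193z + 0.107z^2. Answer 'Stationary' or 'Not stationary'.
\text{Stationary}

The AR(p) characteristic polynomial is P(z) = 1 + 0.193z + 0.107z^2.
Stationarity requires all roots to lie outside the unit circle, i.e. |z| > 1 for every root.
Set 1 + (0.193) z + (0.107) z^2 = 0, i.e. a z^2 + b z + c = 0 with a = 0.107, b = 0.193, c = 1.
Discriminant D = b^2 - 4ac = (0.193)^2 - 4*(0.107)*1 = 0.037249 - (0.428) = -0.390751.
D < 0, so the roots are the complex-conjugate pair z = (-b +/- i sqrt(-D)) / (2a) = -0.9019 +/- 2.921i.
For a conjugate pair |z|^2 = z * conj(z) = (product of roots) = c/a = 1/(0.107) = 9.345794, so |z| = sqrt(9.345794) = 3.0571 for both roots.
Moduli of all roots: 3.0571, 3.0571.
All moduli strictly greater than 1? Yes.
Verdict: Stationary.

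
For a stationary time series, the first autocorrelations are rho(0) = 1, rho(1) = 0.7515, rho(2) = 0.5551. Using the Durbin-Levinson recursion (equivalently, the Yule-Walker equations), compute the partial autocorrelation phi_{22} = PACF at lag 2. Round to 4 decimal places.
\phi_{22} = -0.0222

The PACF at lag k is phi_{kk}, the last component of the solution
to the Yule-Walker system G_k phi = r_k where
  (G_k)_{ij} = rho(|i - j|), (r_k)_i = rho(i), i,j = 1..k.
Equivalently, Durbin-Levinson gives phi_{kk} iteratively:
  phi_{11} = rho(1)
  phi_{kk} = [rho(k) - sum_{j=1..k-1} phi_{k-1,j} rho(k-j)]
            / [1 - sum_{j=1..k-1} phi_{k-1,j} rho(j)],
  phi_{k,j} = phi_{k-1,j} - phi_{kk} phi_{k-1,k-j},  j = 1..k-1.
Step k = 1:
  phi_11 = rho(1) = 0.7515.
Step k = 2:
  phi_22 = [rho(2) - phi_11 rho(1)] / [1 - phi_11 rho(1)] = [0.5551 - (0.7515)(0.7515)] / [1 - (0.7515)(0.7515)]
         = -0.00965225 / 0.43524775 = -0.0222.
Therefore phi_{22} = -0.0222.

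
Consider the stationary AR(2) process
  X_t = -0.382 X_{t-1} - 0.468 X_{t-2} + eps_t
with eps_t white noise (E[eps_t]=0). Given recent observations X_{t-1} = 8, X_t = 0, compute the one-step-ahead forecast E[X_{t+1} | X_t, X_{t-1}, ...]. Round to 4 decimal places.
E[X_{t+1} \mid \mathcal F_t] = -3.7440

For an AR(p) model X_t = c + sum_i phi_i X_{t-i} + eps_t, the
one-step-ahead conditional mean is
  E[X_{t+1} | X_t, ...] = c + sum_i phi_i X_{t+1-i}.
Substitute known values:
  E[X_{t+1} | ...] = (-0.382) * (0) + (-0.468) * (8)
                   = -3.7440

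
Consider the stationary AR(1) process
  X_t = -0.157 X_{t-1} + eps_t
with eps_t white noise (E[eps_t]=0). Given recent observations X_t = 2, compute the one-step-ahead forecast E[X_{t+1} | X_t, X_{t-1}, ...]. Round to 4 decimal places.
E[X_{t+1} \mid \mathcal F_t] = -0.3140

For an AR(p) model X_t = c + sum_i phi_i X_{t-i} + eps_t, the
one-step-ahead conditional mean is
  E[X_{t+1} | X_t, ...] = c + sum_i phi_i X_{t+1-i}.
Substitute known values:
  E[X_{t+1} | ...] = (-0.157) * (2)
                   = -0.3140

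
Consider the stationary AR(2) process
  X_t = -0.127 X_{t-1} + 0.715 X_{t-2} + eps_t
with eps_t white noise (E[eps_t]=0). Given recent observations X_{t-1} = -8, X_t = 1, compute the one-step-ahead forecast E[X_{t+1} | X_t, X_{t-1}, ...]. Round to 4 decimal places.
E[X_{t+1} \mid \mathcal F_t] = -5.8470

For an AR(p) model X_t = c + sum_i phi_i X_{t-i} + eps_t, the
one-step-ahead conditional mean is
  E[X_{t+1} | X_t, ...] = c + sum_i phi_i X_{t+1-i}.
Substitute known values:
  E[X_{t+1} | ...] = (-0.127) * (1) + (0.715) * (-8)
                   = -5.8470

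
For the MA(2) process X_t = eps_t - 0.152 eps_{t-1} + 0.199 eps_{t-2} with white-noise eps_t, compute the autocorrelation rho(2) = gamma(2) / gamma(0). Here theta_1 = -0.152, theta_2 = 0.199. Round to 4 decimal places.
\rho(2) = 0.1873

For an MA(q) process with theta_0 = 1, the autocovariance is
  gamma(k) = sigma^2 * sum_{i=0..q-k} theta_i * theta_{i+k},
and rho(k) = gamma(k) / gamma(0). Sigma^2 cancels.
  numerator   = (1)*(0.199) = 0.199.
  denominator = (1)^2 + (-0.152)^2 + (0.199)^2 = 1.062705.
  rho(2) = 0.199 / 1.062705 = 0.1873.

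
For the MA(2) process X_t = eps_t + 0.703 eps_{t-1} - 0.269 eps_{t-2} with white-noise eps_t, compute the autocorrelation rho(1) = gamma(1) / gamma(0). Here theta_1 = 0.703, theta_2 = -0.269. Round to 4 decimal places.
\rho(1) = 0.3280

For an MA(q) process with theta_0 = 1, the autocovariance is
  gamma(k) = sigma^2 * sum_{i=0..q-k} theta_i * theta_{i+k},
and rho(k) = gamma(k) / gamma(0). Sigma^2 cancels.
  numerator   = (1)*(0.703) + (0.703)*(-0.269) = 0.513893.
  denominator = (1)^2 + (0.703)^2 + (-0.269)^2 = 1.56657.
  rho(1) = 0.513893 / 1.56657 = 0.3280.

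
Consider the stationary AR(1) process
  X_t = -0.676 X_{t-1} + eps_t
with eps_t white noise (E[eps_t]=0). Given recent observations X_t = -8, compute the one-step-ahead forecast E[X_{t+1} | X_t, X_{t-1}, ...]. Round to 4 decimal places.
E[X_{t+1} \mid \mathcal F_t] = 5.4080

For an AR(p) model X_t = c + sum_i phi_i X_{t-i} + eps_t, the
one-step-ahead conditional mean is
  E[X_{t+1} | X_t, ...] = c + sum_i phi_i X_{t+1-i}.
Substitute known values:
  E[X_{t+1} | ...] = (-0.676) * (-8)
                   = 5.4080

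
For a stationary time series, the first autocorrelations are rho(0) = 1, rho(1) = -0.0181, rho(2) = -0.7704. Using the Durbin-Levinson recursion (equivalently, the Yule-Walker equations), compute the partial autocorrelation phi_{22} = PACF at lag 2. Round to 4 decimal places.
\phi_{22} = -0.7710

The PACF at lag k is phi_{kk}, the last component of the solution
to the Yule-Walker system G_k phi = r_k where
  (G_k)_{ij} = rho(|i - j|), (r_k)_i = rho(i), i,j = 1..k.
Equivalently, Durbin-Levinson gives phi_{kk} iteratively:
  phi_{11} = rho(1)
  phi_{kk} = [rho(k) - sum_{j=1..k-1} phi_{k-1,j} rho(k-j)]
            / [1 - sum_{j=1..k-1} phi_{k-1,j} rho(j)],
  phi_{k,j} = phi_{k-1,j} - phi_{kk} phi_{k-1,k-j},  j = 1..k-1.
Step k = 1:
  phi_11 = rho(1) = -0.0181.
Step k = 2:
  phi_22 = [rho(2) - phi_11 rho(1)] / [1 - phi_11 rho(1)] = [-0.7704 - (-0.0181)(-0.0181)] / [1 - (-0.0181)(-0.0181)]
         = -0.77072761 / 0.99967239 = -0.771.
Therefore phi_{22} = -0.7710.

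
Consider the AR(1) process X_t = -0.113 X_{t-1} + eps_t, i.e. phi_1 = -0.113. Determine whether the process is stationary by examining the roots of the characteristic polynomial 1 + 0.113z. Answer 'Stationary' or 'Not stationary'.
\text{Stationary}

The AR(p) characteristic polynomial is P(z) = 1 + 0.113z.
Stationarity requires all roots to lie outside the unit circle, i.e. |z| > 1 for every root.
This is linear in z: 1 + (0.113) z = 0  =>  z = -1/(0.113) = -8.849558,  |z| = 8.849558.
Moduli of all roots: 8.8496.
All moduli strictly greater than 1? Yes.
Verdict: Stationary.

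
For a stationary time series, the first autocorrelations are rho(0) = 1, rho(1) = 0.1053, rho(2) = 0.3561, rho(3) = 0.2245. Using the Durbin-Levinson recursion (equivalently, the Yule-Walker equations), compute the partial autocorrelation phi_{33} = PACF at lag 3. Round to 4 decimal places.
\phi_{33} = 0.1881

The PACF at lag k is phi_{kk}, the last component of the solution
to the Yule-Walker system G_k phi = r_k where
  (G_k)_{ij} = rho(|i - j|), (r_k)_i = rho(i), i,j = 1..k.
Equivalently, Durbin-Levinson gives phi_{kk} iteratively:
  phi_{11} = rho(1)
  phi_{kk} = [rho(k) - sum_{j=1..k-1} phi_{k-1,j} rho(k-j)]
            / [1 - sum_{j=1..k-1} phi_{k-1,j} rho(j)],
  phi_{k,j} = phi_{k-1,j} - phi_{kk} phi_{k-1,k-j},  j = 1..k-1.
Step k = 1:
  phi_11 = rho(1) = 0.1053.
Step k = 2:
  phi_22 = [rho(2) - phi_11 rho(1)] / [1 - phi_11 rho(1)] = [0.3561 - (0.1053)(0.1053)] / [1 - (0.1053)(0.1053)]
         = 0.34501191 / 0.98891191 = 0.34888.
  Update: phi_21 = phi_11 - phi_22 phi_11 = 0.1053 - (0.34888)(0.1053) = 0.068563.
Step k = 3:
  phi_33 = [rho(3) - phi_21 rho(2) - phi_22 rho(1)] / [1 - phi_21 rho(1) - phi_22 rho(2)]
    numerator   = 0.2245 - (0.068563)(0.3561) - (0.34888)(0.1053) = 0.16334765
    denominator = 1 - (0.068563)(0.1053) - (0.34888)(0.3561) = 0.86854404
  phi_33 = 0.16334765 / 0.86854404 = 0.1881.
Therefore phi_{33} = 0.1881.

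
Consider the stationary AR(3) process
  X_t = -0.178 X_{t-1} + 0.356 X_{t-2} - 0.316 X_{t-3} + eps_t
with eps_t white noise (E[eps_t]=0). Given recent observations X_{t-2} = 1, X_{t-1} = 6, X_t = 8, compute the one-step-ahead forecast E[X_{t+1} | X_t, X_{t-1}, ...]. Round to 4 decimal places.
E[X_{t+1} \mid \mathcal F_t] = 0.3960

For an AR(p) model X_t = c + sum_i phi_i X_{t-i} + eps_t, the
one-step-ahead conditional mean is
  E[X_{t+1} | X_t, ...] = c + sum_i phi_i X_{t+1-i}.
Substitute known values:
  E[X_{t+1} | ...] = (-0.178) * (8) + (0.356) * (6) + (-0.316) * (1)
                   = 0.3960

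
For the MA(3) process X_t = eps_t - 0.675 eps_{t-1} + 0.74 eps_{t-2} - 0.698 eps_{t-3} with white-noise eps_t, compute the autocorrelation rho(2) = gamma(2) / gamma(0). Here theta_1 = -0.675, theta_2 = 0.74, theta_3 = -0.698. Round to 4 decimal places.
\rho(2) = 0.4863

For an MA(q) process with theta_0 = 1, the autocovariance is
  gamma(k) = sigma^2 * sum_{i=0..q-k} theta_i * theta_{i+k},
and rho(k) = gamma(k) / gamma(0). Sigma^2 cancels.
  numerator   = (1)*(0.74) + (-0.675)*(-0.698) = 1.21115.
  denominator = (1)^2 + (-0.675)^2 + (0.74)^2 + (-0.698)^2 = 2.490429.
  rho(2) = 1.21115 / 2.490429 = 0.4863.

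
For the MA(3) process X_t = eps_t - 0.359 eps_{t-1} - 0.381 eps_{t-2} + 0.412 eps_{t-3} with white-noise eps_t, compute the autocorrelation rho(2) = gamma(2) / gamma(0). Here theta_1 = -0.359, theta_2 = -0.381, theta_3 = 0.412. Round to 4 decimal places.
\rho(2) = -0.3663

For an MA(q) process with theta_0 = 1, the autocovariance is
  gamma(k) = sigma^2 * sum_{i=0..q-k} theta_i * theta_{i+k},
and rho(k) = gamma(k) / gamma(0). Sigma^2 cancels.
  numerator   = (1)*(-0.381) + (-0.359)*(0.412) = -0.528908.
  denominator = (1)^2 + (-0.359)^2 + (-0.381)^2 + (0.412)^2 = 1.443786.
  rho(2) = -0.528908 / 1.443786 = -0.3663.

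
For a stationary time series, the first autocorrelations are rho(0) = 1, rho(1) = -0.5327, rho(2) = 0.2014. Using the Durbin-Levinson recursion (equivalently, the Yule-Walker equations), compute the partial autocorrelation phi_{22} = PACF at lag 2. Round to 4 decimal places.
\phi_{22} = -0.1150

The PACF at lag k is phi_{kk}, the last component of the solution
to the Yule-Walker system G_k phi = r_k where
  (G_k)_{ij} = rho(|i - j|), (r_k)_i = rho(i), i,j = 1..k.
Equivalently, Durbin-Levinson gives phi_{kk} iteratively:
  phi_{11} = rho(1)
  phi_{kk} = [rho(k) - sum_{j=1..k-1} phi_{k-1,j} rho(k-j)]
            / [1 - sum_{j=1..k-1} phi_{k-1,j} rho(j)],
  phi_{k,j} = phi_{k-1,j} - phi_{kk} phi_{k-1,k-j},  j = 1..k-1.
Step k = 1:
  phi_11 = rho(1) = -0.5327.
Step k = 2:
  phi_22 = [rho(2) - phi_11 rho(1)] / [1 - phi_11 rho(1)] = [0.2014 - (-0.5327)(-0.5327)] / [1 - (-0.5327)(-0.5327)]
         = -0.08236929 / 0.71623071 = -0.115.
Therefore phi_{22} = -0.1150.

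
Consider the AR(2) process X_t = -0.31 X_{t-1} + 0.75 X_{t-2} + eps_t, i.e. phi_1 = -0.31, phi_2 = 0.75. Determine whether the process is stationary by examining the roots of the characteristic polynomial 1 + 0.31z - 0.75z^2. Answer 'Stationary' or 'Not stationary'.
\text{Not stationary}

The AR(p) characteristic polynomial is P(z) = 1 + 0.31z - 0.75z^2.
Stationarity requires all roots to lie outside the unit circle, i.e. |z| > 1 for every root.
Set 1 + (0.31) z + (-0.75) z^2 = 0, i.e. a z^2 + b z + c = 0 with a = -0.75, b = 0.31, c = 1.
Discriminant D = b^2 - 4ac = (0.31)^2 - 4*(-0.75)*1 = 0.0961 - (-3) = 3.0961.
D >= 0, so the roots are real: z = (-b +/- sqrt(D)) / (2a) = (-0.31 +/- 1.759574) / (-1.5).
  z_1 = (-0.31 + 1.759574) / (-1.5) = -0.9664,   |z_1| = 0.9664.
  z_2 = (-0.31 - 1.759574) / (-1.5) = 1.3797,   |z_2| = 1.3797.
Moduli of all roots: 0.9664, 1.3797.
All moduli strictly greater than 1? No.
Verdict: Not stationary.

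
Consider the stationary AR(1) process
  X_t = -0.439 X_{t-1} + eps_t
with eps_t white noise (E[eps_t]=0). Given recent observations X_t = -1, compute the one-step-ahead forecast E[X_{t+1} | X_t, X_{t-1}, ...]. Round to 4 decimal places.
E[X_{t+1} \mid \mathcal F_t] = 0.4390

For an AR(p) model X_t = c + sum_i phi_i X_{t-i} + eps_t, the
one-step-ahead conditional mean is
  E[X_{t+1} | X_t, ...] = c + sum_i phi_i X_{t+1-i}.
Substitute known values:
  E[X_{t+1} | ...] = (-0.439) * (-1)
                   = 0.4390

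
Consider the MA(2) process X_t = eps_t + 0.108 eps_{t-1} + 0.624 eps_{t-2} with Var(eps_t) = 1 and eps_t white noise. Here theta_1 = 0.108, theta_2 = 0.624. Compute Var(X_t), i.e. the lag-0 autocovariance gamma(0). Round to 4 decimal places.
\gamma(0) = 1.4010

For an MA(q) process X_t = eps_t + sum_i theta_i eps_{t-i} with
Var(eps_t) = sigma^2, the variance is
  gamma(0) = sigma^2 * (1 + sum_i theta_i^2).
  sum_i theta_i^2 = (0.108)^2 + (0.624)^2 = 0.011664 + 0.389376 = 0.40104.
  gamma(0) = 1 * (1 + 0.40104) = 1 * 1.40104 = 1.40104, which rounds to 1.4010.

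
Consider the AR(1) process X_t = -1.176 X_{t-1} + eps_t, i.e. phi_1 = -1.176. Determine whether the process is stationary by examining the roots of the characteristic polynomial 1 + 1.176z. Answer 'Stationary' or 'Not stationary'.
\text{Not stationary}

The AR(p) characteristic polynomial is P(z) = 1 + 1.176z.
Stationarity requires all roots to lie outside the unit circle, i.e. |z| > 1 for every root.
This is linear in z: 1 + (1.176) z = 0  =>  z = -1/(1.176) = -0.85034,  |z| = 0.85034.
Moduli of all roots: 0.8503.
All moduli strictly greater than 1? No.
Verdict: Not stationary.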